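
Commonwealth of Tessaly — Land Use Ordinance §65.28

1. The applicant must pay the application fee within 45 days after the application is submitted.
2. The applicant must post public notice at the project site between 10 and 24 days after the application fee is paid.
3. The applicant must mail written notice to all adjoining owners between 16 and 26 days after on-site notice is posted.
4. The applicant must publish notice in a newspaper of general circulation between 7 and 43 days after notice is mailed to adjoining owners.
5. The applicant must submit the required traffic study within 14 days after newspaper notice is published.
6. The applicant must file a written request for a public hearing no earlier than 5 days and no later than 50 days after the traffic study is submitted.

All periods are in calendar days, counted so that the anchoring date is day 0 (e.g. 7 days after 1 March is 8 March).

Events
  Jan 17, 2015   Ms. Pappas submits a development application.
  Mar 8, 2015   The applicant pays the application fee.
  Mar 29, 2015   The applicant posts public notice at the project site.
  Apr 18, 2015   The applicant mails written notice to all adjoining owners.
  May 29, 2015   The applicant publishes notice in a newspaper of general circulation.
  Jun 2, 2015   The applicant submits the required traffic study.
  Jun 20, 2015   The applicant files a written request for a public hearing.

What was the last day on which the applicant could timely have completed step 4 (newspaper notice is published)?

May 31, 2015

Step 4 runs from Apr 18, 2015, when notice is mailed to adjoining owners. The window is 7–43 days after Apr 18, 2015; it closes on May 31, 2015.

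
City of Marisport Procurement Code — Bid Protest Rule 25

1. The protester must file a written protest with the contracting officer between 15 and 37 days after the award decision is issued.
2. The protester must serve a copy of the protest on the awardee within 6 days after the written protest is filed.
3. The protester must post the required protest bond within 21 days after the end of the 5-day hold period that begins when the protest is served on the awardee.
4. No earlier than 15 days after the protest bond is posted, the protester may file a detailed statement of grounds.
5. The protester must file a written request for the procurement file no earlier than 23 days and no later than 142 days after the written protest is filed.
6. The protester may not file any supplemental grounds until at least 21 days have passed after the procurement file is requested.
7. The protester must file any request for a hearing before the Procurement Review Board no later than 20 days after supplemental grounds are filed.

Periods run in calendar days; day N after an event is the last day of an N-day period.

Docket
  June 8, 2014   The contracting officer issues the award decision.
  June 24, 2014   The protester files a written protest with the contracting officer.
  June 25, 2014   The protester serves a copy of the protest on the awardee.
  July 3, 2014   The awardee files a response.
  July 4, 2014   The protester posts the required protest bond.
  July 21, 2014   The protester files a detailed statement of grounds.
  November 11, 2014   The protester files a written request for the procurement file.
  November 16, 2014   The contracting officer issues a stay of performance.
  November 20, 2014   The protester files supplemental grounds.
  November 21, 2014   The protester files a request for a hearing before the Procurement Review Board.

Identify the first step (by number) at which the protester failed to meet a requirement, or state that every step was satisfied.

Step 6

Step 1 — 15 and 37 days from June 8, 2014 (when the award decision is issued) are June 23, 2014 and July 15, 2014 respectively; done June 24, 2014 — within the window.
Step 2 — counting 6 days from June 24, 2014 (when the written protest is filed) gives a deadline of June 30, 2014; completed June 25, 2014, before the deadline.
Step 3 — counting 21 days from June 30, 2014 (end of the 5-day hold period, which began when the protest is served on the awardee on June 25, 2014) gives a deadline of July 21, 2014; July 4, 2014 is within that limit.
Step 4 — must wait 15 days from July 4, 2014 (when the protest bond is posted), so not before July 19, 2014; done July 21, 2014 — permitted.
Step 5 — 23 and 142 days from June 24, 2014 (when the written protest is filed) are July 17, 2014 and November 13, 2014 respectively; done November 11, 2014, which is between those dates.
Step 6 — must wait 21 days from November 11, 2014 (when the procurement file is requested), so not before December 2, 2014; acted on November 20, 2014, 12 days prematurely.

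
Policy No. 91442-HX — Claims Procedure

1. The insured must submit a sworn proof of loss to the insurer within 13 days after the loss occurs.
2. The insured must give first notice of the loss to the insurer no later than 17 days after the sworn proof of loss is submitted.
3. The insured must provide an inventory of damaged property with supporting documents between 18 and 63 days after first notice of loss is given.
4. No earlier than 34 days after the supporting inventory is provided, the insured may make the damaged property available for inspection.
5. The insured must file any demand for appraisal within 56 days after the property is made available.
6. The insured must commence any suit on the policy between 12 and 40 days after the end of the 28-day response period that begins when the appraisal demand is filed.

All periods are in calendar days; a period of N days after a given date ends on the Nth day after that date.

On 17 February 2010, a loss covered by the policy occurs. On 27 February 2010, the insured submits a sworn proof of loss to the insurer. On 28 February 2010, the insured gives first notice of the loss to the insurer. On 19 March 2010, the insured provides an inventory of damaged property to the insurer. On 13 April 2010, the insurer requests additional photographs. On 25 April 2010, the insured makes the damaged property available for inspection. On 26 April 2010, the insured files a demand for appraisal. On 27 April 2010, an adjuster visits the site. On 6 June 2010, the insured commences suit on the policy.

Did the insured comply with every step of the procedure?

Yes

Step 1: 13 days after 17 February 2010 (when the loss occurs) is 2 March 2010; done 27 February 2010 — timely.
Step 2: 17 days after 27 February 2010 (when the sworn proof of loss is submitted) is 16 March 2010; 28 February 2010 is within that limit.
Step 3: the window is 18–63 days after 28 February 2010 (when first notice of loss is given), so 18 March 2010 through 2 May 2010; done 19 March 2010, which is between those dates.
Step 4: the earliest permitted date is 34 days after 19 March 2010 (when the supporting inventory is provided), i.e. 22 April 2010; done 25 April 2010 — permitted.
Step 5: 56 days after 25 April 2010 (when the property is made available) is 20 June 2010; 26 April 2010 is within that limit.
Step 6: the window is 12–40 days after 24 May 2010 (end of the 28-day response period, which began when the appraisal demand is filed on 26 April 2010), so 5 June 2010 through 3 July 2010; 6 June 2010 falls inside that range.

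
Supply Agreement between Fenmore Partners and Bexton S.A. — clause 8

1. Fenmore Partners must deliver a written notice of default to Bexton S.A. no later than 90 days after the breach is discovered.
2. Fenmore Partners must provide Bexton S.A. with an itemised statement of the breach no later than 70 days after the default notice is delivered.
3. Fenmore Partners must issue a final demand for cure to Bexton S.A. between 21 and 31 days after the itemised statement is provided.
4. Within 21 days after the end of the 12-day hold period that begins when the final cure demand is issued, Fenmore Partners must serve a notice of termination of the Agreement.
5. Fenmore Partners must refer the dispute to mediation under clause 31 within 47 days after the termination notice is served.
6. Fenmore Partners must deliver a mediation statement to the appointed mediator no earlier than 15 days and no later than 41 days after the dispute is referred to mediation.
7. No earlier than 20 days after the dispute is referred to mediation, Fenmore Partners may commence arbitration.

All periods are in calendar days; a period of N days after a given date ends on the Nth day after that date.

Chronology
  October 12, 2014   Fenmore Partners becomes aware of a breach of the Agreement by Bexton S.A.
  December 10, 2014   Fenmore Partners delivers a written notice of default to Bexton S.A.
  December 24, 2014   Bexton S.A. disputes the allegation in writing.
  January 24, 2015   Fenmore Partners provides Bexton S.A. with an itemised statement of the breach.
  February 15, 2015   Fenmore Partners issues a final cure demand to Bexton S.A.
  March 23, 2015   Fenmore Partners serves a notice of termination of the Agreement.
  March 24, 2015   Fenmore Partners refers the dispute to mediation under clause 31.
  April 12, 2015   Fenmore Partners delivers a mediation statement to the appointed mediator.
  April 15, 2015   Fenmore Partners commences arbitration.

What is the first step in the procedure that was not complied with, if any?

Step 1 — counting 90 days from October 12, 2014 (when the breach is discovered) gives a deadline of January 10, 2015; completed December 10, 2014, before the deadline.
Step 2 — counting 70 days from December 10, 2014 (when the default notice is delivered) gives a deadline of February 18, 2015; completed January 24, 2015, before the deadline.
Step 3 — 21 and 31 days from January 24, 2015 (when the itemised statement is provided) are February 14, 2015 and February 24, 2015 respectively; done February 15, 2015, which is between those dates.
Step 4 — counting 21 days from February 27, 2015 (end of the 12-day hold period, which began when the final cure demand is issued on February 15, 2015) gives a deadline of March 20, 2015; not done until March 23, 2015, 3 days after the deadline.
The analysis stops there.

Step 4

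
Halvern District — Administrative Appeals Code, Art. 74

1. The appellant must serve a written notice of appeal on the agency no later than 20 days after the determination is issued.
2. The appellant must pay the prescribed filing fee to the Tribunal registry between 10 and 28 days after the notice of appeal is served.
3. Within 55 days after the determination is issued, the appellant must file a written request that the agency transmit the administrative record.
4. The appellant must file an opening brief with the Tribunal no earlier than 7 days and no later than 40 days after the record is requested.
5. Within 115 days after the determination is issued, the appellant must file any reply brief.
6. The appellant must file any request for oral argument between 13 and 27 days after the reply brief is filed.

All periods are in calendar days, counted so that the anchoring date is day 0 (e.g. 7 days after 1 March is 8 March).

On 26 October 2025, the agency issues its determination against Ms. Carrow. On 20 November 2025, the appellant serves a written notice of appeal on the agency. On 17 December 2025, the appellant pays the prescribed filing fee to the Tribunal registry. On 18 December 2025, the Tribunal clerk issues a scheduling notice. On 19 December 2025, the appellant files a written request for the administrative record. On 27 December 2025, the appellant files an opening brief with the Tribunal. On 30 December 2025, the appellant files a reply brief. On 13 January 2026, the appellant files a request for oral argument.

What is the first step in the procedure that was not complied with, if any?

Step 1 — counting 20 days from 26 October 2025 (when the determination is issued) gives a deadline of 15 November 2025; done 20 November 2025 — 5 days late.
The analysis stops there.

Step 1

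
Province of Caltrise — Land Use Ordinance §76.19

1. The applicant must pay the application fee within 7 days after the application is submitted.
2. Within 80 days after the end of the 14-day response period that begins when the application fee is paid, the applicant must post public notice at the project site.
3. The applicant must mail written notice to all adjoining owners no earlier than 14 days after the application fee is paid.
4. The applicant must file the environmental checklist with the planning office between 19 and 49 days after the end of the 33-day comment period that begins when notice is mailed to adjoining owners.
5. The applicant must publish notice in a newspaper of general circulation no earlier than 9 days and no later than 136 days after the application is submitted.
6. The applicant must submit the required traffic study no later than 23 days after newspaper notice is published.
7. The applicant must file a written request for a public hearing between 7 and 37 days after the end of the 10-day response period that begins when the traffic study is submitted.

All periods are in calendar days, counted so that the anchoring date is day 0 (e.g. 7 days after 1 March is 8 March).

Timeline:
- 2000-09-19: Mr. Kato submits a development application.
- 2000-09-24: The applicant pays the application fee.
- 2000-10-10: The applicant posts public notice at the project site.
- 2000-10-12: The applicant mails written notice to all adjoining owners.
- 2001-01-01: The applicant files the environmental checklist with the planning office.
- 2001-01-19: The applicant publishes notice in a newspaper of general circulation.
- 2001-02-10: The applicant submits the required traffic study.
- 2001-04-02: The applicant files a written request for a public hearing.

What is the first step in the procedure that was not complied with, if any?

Step 7

Step 1: 7 days after 2000-09-19 (when the application is submitted) is 2000-09-26; 2000-09-24 is within that limit.
Step 2: 80 days after 2000-10-08 (end of the 14-day response period, which began when the application fee is paid on 2000-09-24) is 2000-12-27; done 2000-10-10 — timely.
Step 3: the earliest permitted date is 14 days after 2000-09-24 (when the application fee is paid), i.e. 2000-10-08; done 2000-10-12, after the minimum wait.
Step 4: the window is 19–49 days after 2000-11-14 (end of the 33-day comment period, which began when notice is mailed to adjoining owners on 2000-10-12), so 2000-12-03 through 2001-01-02; done 2001-01-01 — within the window.
Step 5: the window is 9–136 days after 2000-09-19 (when the application is submitted), so 2000-09-28 through 2001-02-02; 2001-01-19 falls inside that range.
Step 6: 23 days after 2001-01-19 (when newspaper notice is published) is 2001-02-11; 2001-02-10 is within that limit.
Step 7: the window is 7–37 days after 2001-02-20 (end of the 10-day response period, which began when the traffic study is submitted on 2001-02-10), so 2001-02-27 through 2001-03-29; 2001-04-02 is 4 days past the end of the window.
The procedure was therefore not followed at step 7.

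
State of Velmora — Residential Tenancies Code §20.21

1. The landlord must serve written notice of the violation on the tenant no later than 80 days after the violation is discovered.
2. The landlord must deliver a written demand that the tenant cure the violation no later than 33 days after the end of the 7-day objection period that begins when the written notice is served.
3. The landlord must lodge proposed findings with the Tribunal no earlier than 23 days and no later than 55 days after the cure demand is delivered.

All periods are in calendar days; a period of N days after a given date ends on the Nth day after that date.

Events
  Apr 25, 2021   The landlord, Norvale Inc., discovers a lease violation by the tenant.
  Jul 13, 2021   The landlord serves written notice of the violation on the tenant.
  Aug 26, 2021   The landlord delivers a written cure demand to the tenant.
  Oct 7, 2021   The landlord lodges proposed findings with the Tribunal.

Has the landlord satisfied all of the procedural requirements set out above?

No

Step 1: 80 days after Apr 25, 2021 (when the violation is discovered) is Jul 14, 2021; done Jul 13, 2021 — timely.
Step 2: 33 days after Jul 20, 2021 (end of the 7-day objection period, which began when the written notice is served on Jul 13, 2021) is Aug 22, 2021; not done until Aug 26, 2021, 4 days after the deadline.
No need to go further; step 2 was not satisfied.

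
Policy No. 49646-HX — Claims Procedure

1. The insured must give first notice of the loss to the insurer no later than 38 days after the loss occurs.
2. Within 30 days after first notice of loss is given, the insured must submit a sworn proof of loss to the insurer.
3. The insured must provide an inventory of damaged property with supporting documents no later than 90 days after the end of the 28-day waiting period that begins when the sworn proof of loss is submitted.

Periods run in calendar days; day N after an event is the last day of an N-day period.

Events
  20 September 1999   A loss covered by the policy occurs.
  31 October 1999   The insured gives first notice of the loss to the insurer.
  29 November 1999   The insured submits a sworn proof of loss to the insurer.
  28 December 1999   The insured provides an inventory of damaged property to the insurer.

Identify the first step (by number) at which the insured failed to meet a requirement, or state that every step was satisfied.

Step 1: 38 days after 20 September 1999 (when the loss occurs) is 28 October 1999; not done until 31 October 1999, 3 days after the deadline.

Step 1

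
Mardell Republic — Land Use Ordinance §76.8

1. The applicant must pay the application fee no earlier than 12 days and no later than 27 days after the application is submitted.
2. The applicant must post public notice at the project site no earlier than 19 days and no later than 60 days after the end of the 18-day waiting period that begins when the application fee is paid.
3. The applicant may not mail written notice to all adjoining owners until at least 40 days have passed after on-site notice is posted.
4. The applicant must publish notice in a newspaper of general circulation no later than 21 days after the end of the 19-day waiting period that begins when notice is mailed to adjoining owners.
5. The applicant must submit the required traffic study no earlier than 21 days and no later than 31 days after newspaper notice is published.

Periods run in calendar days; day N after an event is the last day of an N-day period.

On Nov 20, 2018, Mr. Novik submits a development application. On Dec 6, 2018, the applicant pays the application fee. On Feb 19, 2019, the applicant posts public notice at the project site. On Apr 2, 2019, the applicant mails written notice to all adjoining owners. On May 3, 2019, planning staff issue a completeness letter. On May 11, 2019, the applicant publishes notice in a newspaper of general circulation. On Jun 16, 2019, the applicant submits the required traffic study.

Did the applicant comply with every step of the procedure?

No

Step 1 — 12 and 27 days from Nov 20, 2018 (when the application is submitted) are Dec 2, 2018 and Dec 17, 2018 respectively; Dec 6, 2018 falls inside that range.
Step 2 — 19 and 60 days from Dec 24, 2018 (end of the 18-day waiting period, which began when the application fee is paid on Dec 6, 2018) are Jan 12, 2019 and Feb 22, 2019 respectively; Feb 19, 2019 falls inside that range.
Step 3 — must wait 40 days from Feb 19, 2019 (when on-site notice is posted), so not before Mar 31, 2019; done Apr 2, 2019, after the minimum wait.
Step 4 — counting 21 days from Apr 21, 2019 (end of the 19-day waiting period, which began when notice is mailed to adjoining owners on Apr 2, 2019) gives a deadline of May 12, 2019; done May 11, 2019 — timely.
Step 5 — 21 and 31 days from May 11, 2019 (when newspaper notice is published) are Jun 1, 2019 and Jun 11, 2019 respectively; done Jun 16, 2019 — 5 days after the window closed.
That is the first point of non-compliance.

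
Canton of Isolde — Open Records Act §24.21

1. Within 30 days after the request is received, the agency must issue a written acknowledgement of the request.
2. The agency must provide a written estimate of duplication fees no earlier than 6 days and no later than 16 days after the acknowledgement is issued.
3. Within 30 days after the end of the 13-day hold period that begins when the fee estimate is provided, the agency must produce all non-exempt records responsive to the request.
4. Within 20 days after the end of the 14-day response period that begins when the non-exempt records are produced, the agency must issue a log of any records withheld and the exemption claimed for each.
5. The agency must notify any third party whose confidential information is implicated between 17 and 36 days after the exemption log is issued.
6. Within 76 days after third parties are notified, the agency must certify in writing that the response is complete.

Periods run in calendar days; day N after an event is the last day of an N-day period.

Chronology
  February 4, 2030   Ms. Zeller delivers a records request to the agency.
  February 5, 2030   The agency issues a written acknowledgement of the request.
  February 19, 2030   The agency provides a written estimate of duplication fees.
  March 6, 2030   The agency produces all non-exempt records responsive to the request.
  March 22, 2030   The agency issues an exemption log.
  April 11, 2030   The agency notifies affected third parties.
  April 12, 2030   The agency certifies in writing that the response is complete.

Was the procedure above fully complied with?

Yes

(1) due by February 4, 2030 + 30 days = March 6, 2030; done February 5, 2030 — timely.
(2) the permitted window runs from February 5, 2030 + 6 = February 11, 2030 to February 5, 2030 + 16 = February 21, 2030; done February 19, 2030, which is between those dates.
(3) due by March 4, 2030 + 30 days = April 3, 2030; March 6, 2030 is within that limit.
(4) due by March 20, 2030 + 20 days = April 9, 2030; done March 22, 2030 — timely.
(5) the permitted window runs from March 22, 2030 + 17 = April 8, 2030 to March 22, 2030 + 36 = April 27, 2030; done April 11, 2030, which is between those dates.
(6) due by April 11, 2030 + 76 days = June 26, 2030; done April 12, 2030 — timely.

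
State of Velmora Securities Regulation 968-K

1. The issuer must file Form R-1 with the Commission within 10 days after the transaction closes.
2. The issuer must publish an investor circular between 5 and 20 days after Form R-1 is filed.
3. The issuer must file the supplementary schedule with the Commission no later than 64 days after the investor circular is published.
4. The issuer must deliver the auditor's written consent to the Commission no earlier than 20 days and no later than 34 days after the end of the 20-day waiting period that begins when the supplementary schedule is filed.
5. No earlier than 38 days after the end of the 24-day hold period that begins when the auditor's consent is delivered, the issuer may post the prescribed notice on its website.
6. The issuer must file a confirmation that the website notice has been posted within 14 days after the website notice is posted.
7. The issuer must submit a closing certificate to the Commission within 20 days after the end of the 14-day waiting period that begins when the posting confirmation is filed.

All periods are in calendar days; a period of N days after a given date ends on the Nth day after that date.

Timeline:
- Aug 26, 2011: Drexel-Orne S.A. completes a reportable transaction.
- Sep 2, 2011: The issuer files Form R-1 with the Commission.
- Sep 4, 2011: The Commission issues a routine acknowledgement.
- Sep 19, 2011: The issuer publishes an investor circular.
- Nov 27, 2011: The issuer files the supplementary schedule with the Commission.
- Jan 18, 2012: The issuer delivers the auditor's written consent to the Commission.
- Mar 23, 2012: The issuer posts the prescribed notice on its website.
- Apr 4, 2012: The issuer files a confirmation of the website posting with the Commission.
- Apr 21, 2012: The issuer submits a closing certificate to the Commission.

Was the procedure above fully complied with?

Step 1 — counting 10 days from Aug 26, 2011 (when the transaction closes) gives a deadline of Sep 5, 2011; done Sep 2, 2011 — timely.
Step 2 — 5 and 20 days from Sep 2, 2011 (when Form R-1 is filed) are Sep 7, 2011 and Sep 22, 2011 respectively; Sep 19, 2011 falls inside that range.
Step 3 — counting 64 days from Sep 19, 2011 (when the investor circular is published) gives a deadline of Nov 22, 2011; not done until Nov 27, 2011, 5 days after the deadline.
Later steps need not be reached.

No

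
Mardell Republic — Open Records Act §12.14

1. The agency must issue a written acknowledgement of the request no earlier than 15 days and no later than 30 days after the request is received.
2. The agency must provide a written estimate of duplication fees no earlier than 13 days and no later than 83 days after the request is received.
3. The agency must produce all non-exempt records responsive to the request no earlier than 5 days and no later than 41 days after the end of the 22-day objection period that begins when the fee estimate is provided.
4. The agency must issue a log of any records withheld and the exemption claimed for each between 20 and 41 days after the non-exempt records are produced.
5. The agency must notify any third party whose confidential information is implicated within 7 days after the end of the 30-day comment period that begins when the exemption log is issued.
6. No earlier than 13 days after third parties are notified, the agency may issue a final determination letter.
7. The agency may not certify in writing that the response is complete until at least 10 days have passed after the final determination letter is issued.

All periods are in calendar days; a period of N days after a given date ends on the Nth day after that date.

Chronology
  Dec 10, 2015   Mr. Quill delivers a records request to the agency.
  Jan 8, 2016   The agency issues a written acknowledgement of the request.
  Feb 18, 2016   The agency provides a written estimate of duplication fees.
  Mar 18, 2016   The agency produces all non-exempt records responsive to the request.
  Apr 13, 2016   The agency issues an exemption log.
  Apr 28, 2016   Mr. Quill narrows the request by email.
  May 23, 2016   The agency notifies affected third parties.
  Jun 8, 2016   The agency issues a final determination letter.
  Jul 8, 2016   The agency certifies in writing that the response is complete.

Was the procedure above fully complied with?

Step 1 — 15 and 30 days from Dec 10, 2015 (when the request is received) are Dec 25, 2015 and Jan 9, 2016 respectively; done Jan 8, 2016, which is between those dates.
Step 2 — 13 and 83 days from Dec 10, 2015 (when the request is received) are Dec 23, 2015 and Mar 2, 2016 respectively; Feb 18, 2016 falls inside that range.
Step 3 — 5 and 41 days from Mar 11, 2016 (end of the 22-day objection period, which began when the fee estimate is provided on Feb 18, 2016) are Mar 16, 2016 and Apr 21, 2016 respectively; done Mar 18, 2016, which is between those dates.
Step 4 — 20 and 41 days from Mar 18, 2016 (when the non-exempt records are produced) are Apr 7, 2016 and Apr 28, 2016 respectively; done Apr 13, 2016 — within the window.
Step 5 — counting 7 days from May 13, 2016 (end of the 30-day comment period, which began when the exemption log is issued on Apr 13, 2016) gives a deadline of May 20, 2016; May 23, 2016 misses that deadline by 3 days.

No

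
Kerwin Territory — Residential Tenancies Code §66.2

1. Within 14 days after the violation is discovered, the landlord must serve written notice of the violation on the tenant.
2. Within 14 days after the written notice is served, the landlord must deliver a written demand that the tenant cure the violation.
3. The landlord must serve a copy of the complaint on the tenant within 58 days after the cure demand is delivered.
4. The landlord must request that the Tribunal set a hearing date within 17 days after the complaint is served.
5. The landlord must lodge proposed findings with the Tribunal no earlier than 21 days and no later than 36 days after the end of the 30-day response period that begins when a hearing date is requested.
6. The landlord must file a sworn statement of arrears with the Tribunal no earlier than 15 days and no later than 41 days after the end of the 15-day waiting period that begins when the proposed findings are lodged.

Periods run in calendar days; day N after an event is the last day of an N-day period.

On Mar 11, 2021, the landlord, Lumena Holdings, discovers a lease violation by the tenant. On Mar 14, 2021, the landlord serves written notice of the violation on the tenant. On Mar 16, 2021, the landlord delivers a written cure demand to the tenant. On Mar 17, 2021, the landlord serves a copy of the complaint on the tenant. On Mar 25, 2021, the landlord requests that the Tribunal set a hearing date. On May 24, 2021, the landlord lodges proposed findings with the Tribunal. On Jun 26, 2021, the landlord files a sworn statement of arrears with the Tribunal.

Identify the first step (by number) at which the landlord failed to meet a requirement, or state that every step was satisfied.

None — every step was satisfied

Step 1 — counting 14 days from Mar 11, 2021 (when the violation is discovered) gives a deadline of Mar 25, 2021; completed Mar 14, 2021, before the deadline.
Step 2 — counting 14 days from Mar 14, 2021 (when the written notice is served) gives a deadline of Mar 28, 2021; done Mar 16, 2021 — timely.
Step 3 — counting 58 days from Mar 16, 2021 (when the cure demand is delivered) gives a deadline of May 13, 2021; Mar 17, 2021 is within that limit.
Step 4 — counting 17 days from Mar 17, 2021 (when the complaint is served) gives a deadline of Apr 3, 2021; done Mar 25, 2021 — timely.
Step 5 — 21 and 36 days from Apr 24, 2021 (end of the 30-day response period, which began when a hearing date is requested on Mar 25, 2021) are May 15, 2021 and May 30, 2021 respectively; done May 24, 2021 — within the window.
Step 6 — 15 and 41 days from Jun 8, 2021 (end of the 15-day waiting period, which began when the proposed findings are lodged on May 24, 2021) are Jun 23, 2021 and Jul 19, 2021 respectively; done Jun 26, 2021 — within the window.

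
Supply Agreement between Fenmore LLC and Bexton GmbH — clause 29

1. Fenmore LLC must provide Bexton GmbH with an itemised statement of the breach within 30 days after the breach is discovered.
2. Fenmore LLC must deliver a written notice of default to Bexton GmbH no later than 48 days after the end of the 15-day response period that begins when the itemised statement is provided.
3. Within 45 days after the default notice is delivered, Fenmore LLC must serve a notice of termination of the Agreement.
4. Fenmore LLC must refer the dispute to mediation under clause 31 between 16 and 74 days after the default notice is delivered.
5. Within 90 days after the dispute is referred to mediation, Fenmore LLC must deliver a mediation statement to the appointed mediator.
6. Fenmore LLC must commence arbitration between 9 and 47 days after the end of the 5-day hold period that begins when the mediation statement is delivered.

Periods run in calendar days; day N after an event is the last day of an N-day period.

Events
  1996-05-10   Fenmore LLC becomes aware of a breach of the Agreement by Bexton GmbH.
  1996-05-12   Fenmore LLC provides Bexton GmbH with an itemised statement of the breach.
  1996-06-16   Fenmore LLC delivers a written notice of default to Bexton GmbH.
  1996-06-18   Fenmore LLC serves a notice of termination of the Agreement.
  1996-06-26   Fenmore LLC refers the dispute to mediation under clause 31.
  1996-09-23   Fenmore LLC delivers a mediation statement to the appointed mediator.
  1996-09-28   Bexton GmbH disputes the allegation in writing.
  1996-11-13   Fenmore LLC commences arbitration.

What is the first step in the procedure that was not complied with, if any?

Step 4

Step 1 — counting 30 days from 1996-05-10 (when the breach is discovered) gives a deadline of 1996-06-09; done 1996-05-12 — timely.
Step 2 — counting 48 days from 1996-05-27 (end of the 15-day response period, which began when the itemised statement is provided on 1996-05-12) gives a deadline of 1996-07-14; 1996-06-16 is within that limit.
Step 3 — counting 45 days from 1996-06-16 (when the default notice is delivered) gives a deadline of 1996-07-31; completed 1996-06-18, before the deadline.
Step 4 — 16 and 74 days from 1996-06-16 (when the default notice is delivered) are 1996-07-02 and 1996-08-29 respectively; 1996-06-26 is 6 days too early.
That is the first point of non-compliance.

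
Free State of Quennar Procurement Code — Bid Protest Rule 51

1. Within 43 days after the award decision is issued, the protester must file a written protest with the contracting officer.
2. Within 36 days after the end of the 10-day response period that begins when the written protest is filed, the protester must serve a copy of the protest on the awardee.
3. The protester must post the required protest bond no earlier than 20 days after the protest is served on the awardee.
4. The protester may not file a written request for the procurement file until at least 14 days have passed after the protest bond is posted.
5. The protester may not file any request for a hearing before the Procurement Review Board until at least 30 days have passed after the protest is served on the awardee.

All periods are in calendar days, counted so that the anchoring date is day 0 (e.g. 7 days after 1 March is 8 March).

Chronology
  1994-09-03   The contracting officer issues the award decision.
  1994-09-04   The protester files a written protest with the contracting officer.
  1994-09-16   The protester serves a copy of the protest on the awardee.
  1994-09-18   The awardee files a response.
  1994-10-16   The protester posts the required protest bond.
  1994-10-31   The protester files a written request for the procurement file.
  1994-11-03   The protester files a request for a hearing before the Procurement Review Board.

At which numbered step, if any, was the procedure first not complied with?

Step 1: 43 days after 1994-09-03 (when the award decision is issued) is 1994-10-16; completed 1994-09-04, before the deadline.
Step 2: 36 days after 1994-09-14 (end of the 10-day response period, which began when the written protest is filed on 1994-09-04) is 1994-10-20; 1994-09-16 is within that limit.
Step 3: the earliest permitted date is 20 days after 1994-09-16 (when the protest is served on the awardee), i.e. 1994-10-06; 1994-10-16 is on or after that date.
Step 4: the earliest permitted date is 14 days after 1994-10-16 (when the protest bond is posted), i.e. 1994-10-30; 1994-10-31 is on or after that date.
Step 5: the earliest permitted date is 30 days after 1994-09-16 (when the protest is served on the awardee), i.e. 1994-10-16; done 1994-11-03, after the minimum wait.

None — every step was satisfied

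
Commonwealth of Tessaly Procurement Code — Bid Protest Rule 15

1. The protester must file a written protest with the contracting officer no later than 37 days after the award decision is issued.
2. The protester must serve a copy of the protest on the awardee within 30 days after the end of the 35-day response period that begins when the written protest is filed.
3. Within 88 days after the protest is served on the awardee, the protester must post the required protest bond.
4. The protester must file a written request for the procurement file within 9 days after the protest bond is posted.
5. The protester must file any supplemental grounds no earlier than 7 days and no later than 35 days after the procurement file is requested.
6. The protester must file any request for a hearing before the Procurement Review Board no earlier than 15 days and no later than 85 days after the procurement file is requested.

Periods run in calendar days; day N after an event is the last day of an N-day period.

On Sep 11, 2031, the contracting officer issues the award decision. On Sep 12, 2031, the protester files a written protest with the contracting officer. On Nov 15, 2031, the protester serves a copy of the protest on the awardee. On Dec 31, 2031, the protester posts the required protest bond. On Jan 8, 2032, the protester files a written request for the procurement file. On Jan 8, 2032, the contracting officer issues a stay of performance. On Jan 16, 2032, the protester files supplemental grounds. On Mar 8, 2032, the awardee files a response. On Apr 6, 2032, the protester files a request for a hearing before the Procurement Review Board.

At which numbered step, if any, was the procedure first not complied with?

Step 1: 37 days after Sep 11, 2031 (when the award decision is issued) is Oct 18, 2031; completed Sep 12, 2031, before the deadline.
Step 2: 30 days after Oct 17, 2031 (end of the 35-day response period, which began when the written protest is filed on Sep 12, 2031) is Nov 16, 2031; completed Nov 15, 2031, before the deadline.
Step 3: 88 days after Nov 15, 2031 (when the protest is served on the awardee) is Feb 11, 2032; Dec 31, 2031 is within that limit.
Step 4: 9 days after Dec 31, 2031 (when the protest bond is posted) is Jan 9, 2032; completed Jan 8, 2032, before the deadline.
Step 5: the window is 7–35 days after Jan 8, 2032 (when the procurement file is requested), so Jan 15, 2032 through Feb 12, 2032; done Jan 16, 2032, which is between those dates.
Step 6: the window is 15–85 days after Jan 8, 2032 (when the procurement file is requested), so Jan 23, 2032 through Apr 2, 2032; done Apr 6, 2032 — 4 days after the window closed.
That is the first point of non-compliance.

Step 6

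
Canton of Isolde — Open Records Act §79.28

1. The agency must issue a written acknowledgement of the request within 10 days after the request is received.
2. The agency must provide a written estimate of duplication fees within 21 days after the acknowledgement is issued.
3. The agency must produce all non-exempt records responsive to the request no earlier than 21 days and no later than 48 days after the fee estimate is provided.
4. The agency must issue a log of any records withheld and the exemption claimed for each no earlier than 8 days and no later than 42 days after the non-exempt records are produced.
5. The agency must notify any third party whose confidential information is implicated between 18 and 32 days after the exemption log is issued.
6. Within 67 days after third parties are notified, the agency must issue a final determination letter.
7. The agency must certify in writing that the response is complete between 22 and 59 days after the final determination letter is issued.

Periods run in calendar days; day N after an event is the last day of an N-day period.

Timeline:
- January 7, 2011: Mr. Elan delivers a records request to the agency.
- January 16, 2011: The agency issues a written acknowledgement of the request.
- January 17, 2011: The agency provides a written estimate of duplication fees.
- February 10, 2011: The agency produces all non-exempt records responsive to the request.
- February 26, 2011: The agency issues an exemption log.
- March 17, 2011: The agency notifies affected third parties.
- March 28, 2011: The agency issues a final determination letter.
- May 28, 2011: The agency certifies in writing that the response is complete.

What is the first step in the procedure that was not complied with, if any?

Step 1 — counting 10 days from January 7, 2011 (when the request is received) gives a deadline of January 17, 2011; January 16, 2011 is within that limit.
Step 2 — counting 21 days from January 16, 2011 (when the acknowledgement is issued) gives a deadline of February 6, 2011; done January 17, 2011 — timely.
Step 3 — 21 and 48 days from January 17, 2011 (when the fee estimate is provided) are February 7, 2011 and March 6, 2011 respectively; done February 10, 2011 — within the window.
Step 4 — 8 and 42 days from February 10, 2011 (when the non-exempt records are produced) are February 18, 2011 and March 24, 2011 respectively; February 26, 2011 falls inside that range.
Step 5 — 18 and 32 days from February 26, 2011 (when the exemption log is issued) are March 16, 2011 and March 30, 2011 respectively; done March 17, 2011, which is between those dates.
Step 6 — counting 67 days from March 17, 2011 (when third parties are notified) gives a deadline of May 23, 2011; completed March 28, 2011, before the deadline.
Step 7 — 22 and 59 days from March 28, 2011 (when the final determination letter is issued) are April 19, 2011 and May 26, 2011 respectively; done May 28, 2011 — 2 days after the window closed.
No need to go further; step 7 was not satisfied.

Step 7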